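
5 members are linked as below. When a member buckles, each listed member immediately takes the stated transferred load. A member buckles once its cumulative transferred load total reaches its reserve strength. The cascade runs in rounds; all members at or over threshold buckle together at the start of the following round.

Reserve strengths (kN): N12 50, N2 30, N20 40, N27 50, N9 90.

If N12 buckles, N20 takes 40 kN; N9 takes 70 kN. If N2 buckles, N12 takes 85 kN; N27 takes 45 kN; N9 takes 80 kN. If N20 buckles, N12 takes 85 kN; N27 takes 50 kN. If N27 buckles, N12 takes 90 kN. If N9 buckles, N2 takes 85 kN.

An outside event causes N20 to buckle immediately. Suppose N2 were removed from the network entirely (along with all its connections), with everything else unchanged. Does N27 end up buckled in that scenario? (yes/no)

With N2 removed:
Round 1 — N20 buckles (initial).
  N12: +85 → 85 ≥ 50
  N27: +50 → 50 ≥ 50
Round 2 — N12, N27 buckle.
  N9: +70 → 70 < 90
No further bucklings.

yes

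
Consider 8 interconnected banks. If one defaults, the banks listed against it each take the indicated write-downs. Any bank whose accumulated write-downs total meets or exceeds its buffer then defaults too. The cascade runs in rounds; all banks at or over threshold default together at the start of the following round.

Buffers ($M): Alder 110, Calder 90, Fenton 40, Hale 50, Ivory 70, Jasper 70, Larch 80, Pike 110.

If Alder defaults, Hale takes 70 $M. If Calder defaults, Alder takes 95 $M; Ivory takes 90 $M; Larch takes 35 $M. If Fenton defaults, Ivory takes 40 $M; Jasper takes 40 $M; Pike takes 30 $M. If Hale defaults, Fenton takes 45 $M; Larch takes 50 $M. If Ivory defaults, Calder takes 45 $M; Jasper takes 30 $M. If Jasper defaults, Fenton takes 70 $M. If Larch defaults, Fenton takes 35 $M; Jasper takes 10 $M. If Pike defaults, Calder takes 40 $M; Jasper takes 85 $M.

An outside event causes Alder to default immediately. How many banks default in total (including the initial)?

Round 1 — Alder defaults (initial).
  Hale: +70 → 70 ≥ 50
Round 2 — Hale defaults.
  Fenton: +45 → 45 ≥ 40
  Larch: +50 → 50 < 80
Round 3 — Fenton defaults.
  Ivory: +40 → 40 < 70
  Jasper: +40 → 40 < 70
  Pike: +30 → 30 < 110
No further defaults.

3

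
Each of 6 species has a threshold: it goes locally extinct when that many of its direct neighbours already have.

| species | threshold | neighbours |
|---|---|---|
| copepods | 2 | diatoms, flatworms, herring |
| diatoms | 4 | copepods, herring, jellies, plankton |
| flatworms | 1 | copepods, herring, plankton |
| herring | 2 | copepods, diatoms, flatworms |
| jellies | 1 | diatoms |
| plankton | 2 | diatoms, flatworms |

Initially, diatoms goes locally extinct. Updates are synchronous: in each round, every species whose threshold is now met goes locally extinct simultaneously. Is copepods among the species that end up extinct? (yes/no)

Round 1 — diatoms goes locally extinct (initial).
Round 2 — checking thresholds:
  copepods: 1 of 3 neighbours < 2, holds.
  herring: 1 of 3 neighbours < 2, holds.
  jellies: 1 of 1 neighbours ≥ 1, goes locally extinct.
  plankton: 1 of 2 neighbours < 2, holds.
Round 3 — no new extinctions; cascade stops.

no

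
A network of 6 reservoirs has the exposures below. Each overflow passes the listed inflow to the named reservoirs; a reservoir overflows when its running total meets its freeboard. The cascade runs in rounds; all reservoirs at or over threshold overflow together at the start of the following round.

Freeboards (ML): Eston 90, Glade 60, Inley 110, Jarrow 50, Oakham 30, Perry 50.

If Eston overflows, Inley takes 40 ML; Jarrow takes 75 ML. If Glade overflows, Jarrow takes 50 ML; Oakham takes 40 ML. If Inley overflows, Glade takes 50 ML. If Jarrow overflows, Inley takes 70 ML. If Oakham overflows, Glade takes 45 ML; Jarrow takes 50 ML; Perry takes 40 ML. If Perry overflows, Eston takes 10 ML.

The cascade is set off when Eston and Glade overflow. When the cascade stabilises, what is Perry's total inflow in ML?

40

Round 1 — Eston, Glade overflow (initial).
  Inley: +40 → 40 < 110
  Jarrow: +75+50 → 125 ≥ 50
  Oakham: +40 → 40 ≥ 30
Round 2 — Jarrow, Oakham overflow.
  Inley: +70 → 110 ≥ 110
  Perry: +40 → 40 < 50
Round 3 — Inley overflows.
No further overflows.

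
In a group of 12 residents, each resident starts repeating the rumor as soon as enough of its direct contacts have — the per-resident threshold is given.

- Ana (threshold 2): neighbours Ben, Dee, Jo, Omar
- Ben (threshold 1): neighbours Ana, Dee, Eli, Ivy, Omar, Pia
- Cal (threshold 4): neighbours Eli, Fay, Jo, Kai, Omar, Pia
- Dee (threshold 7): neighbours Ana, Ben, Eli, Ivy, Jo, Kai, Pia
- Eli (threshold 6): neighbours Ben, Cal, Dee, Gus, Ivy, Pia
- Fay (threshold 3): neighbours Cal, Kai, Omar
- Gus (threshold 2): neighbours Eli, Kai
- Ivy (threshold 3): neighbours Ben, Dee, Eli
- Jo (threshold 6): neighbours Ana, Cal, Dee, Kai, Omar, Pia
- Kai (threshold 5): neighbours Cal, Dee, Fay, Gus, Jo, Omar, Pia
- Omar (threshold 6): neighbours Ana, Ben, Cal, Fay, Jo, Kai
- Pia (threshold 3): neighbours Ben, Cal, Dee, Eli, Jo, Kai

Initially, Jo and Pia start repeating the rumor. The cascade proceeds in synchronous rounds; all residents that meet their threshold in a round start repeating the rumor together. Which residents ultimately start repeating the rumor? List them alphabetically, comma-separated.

Round 1 — Jo, Pia start repeating the rumor (initial).
Round 2 — checking thresholds:
  Ana: 1 of 4 neighbours < 2, below threshold.
  Ben: 1 of 6 neighbours ≥ 1, starts repeating the rumor.
  Cal: 2 of 6 neighbours < 4, below threshold.
  Dee: 2 of 7 neighbours < 7, below threshold.
  Eli: 1 of 6 neighbours < 6, below threshold.
  Kai: 2 of 7 neighbours < 5, below threshold.
  Omar: 1 of 6 neighbours < 6, below threshold.
Round 3 — checking thresholds:
  Ana: 2 of 4 neighbours ≥ 2, starts repeating the rumor.
  Cal: 2 of 6 neighbours < 4, below threshold.
  Dee: 3 of 7 neighbours < 7, below threshold.
  Eli: 2 of 6 neighbours < 6, below threshold.
  Ivy: 1 of 3 neighbours < 3, below threshold.
  Kai: 2 of 7 neighbours < 5, below threshold.
  Omar: 2 of 6 neighbours < 6, below threshold.
Round 4 — no new spreads; cascade stops.

Ana, Ben, Jo, Pia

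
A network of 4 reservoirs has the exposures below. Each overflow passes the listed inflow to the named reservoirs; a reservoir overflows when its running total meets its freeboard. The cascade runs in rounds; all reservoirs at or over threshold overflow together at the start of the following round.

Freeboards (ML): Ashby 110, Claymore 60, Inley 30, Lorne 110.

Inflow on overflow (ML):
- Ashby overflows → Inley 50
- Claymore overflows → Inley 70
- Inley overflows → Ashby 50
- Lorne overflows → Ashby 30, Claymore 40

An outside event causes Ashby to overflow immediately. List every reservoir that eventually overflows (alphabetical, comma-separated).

Ashby, Inley

Round 1 — Ashby overflows (initial).
  Inley: +50 → 50 ≥ 30
Round 2 — Inley overflows.
No further overflows.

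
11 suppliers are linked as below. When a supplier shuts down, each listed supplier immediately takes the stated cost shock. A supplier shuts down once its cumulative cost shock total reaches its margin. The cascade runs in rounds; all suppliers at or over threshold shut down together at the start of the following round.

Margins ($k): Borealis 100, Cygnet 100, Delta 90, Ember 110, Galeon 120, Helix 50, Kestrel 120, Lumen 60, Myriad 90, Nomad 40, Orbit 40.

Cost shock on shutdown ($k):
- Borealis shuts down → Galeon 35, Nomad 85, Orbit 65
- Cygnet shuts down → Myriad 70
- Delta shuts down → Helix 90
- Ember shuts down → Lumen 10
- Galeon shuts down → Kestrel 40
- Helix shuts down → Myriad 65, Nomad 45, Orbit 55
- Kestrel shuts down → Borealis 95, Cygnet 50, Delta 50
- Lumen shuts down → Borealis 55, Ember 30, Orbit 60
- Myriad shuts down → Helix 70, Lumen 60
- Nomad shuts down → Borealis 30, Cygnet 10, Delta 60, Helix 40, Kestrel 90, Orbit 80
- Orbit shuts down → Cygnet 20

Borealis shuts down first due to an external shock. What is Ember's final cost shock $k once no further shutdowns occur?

0

Round 1 — Borealis shuts down (initial).
  Galeon: +35 → 35 < 120
  Nomad: +85 → 85 ≥ 40
  Orbit: +65 → 65 ≥ 40
Round 2 — Nomad, Orbit shut down.
  Cygnet: +10+20 → 30 < 100
  Delta: +60 → 60 < 90
  Helix: +40 → 40 < 50
  Kestrel: +90 → 90 < 120
No further shutdowns.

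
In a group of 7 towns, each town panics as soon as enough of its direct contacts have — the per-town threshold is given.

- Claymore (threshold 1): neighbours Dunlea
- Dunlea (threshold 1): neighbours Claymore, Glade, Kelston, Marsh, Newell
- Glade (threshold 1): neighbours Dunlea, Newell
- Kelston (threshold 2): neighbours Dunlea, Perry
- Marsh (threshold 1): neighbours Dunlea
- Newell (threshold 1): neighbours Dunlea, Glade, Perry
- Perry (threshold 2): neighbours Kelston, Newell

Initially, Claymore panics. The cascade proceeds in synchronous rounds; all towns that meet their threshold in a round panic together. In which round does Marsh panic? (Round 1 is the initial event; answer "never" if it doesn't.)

Round 1 — Claymore panics (initial).
Round 2 — checking thresholds:
  Dunlea: 1 of 5 neighbours ≥ 1, panics.
Round 3 — checking thresholds:
  Glade: 1 of 2 neighbours ≥ 1, panics.
  Kelston: 1 of 2 neighbours < 2, below threshold.
  Marsh: 1 of 1 neighbours ≥ 1, panics.
  Newell: 1 of 3 neighbours ≥ 1, panics.
Round 4 — no new panics; cascade stops.

3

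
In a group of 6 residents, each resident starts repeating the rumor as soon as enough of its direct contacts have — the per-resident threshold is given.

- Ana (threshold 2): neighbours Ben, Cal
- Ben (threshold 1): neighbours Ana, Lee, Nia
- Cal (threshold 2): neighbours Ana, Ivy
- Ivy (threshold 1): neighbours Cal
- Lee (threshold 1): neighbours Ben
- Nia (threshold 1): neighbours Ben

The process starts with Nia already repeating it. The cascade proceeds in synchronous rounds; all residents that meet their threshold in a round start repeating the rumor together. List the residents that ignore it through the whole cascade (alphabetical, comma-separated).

Ana, Cal, Ivy

Round 1 — Nia starts repeating the rumor (initial).
Round 2 — checking thresholds:
  Ben: 1 of 3 neighbours ≥ 1, starts repeating the rumor.
Round 3 — checking thresholds:
  Ana: 1 of 2 neighbours < 2, holds.
  Lee: 1 of 1 neighbours ≥ 1, starts repeating the rumor.
Round 4 — no new spreads; cascade stops.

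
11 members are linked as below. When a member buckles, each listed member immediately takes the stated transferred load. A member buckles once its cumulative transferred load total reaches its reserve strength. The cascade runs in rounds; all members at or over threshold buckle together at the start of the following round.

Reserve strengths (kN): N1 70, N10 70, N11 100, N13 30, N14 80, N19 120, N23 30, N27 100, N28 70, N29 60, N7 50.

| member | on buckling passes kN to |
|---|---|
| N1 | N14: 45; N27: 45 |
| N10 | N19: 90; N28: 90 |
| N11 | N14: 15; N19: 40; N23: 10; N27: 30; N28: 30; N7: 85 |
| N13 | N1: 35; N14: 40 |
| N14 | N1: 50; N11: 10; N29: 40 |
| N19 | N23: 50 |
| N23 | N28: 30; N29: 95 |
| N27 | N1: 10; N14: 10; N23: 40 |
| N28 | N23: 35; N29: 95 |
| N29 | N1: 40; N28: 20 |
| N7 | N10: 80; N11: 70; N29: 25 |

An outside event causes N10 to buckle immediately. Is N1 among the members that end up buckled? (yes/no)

Round 1 — N10 buckles (initial).
  N19: +90 → 90 < 120
  N28: +90 → 90 ≥ 70
Round 2 — N28 buckles.
  N23: +35 → 35 ≥ 30
  N29: +95 → 95 ≥ 60
Round 3 — N23, N29 buckle.
  N1: +40 → 40 < 70
No further bucklings.

no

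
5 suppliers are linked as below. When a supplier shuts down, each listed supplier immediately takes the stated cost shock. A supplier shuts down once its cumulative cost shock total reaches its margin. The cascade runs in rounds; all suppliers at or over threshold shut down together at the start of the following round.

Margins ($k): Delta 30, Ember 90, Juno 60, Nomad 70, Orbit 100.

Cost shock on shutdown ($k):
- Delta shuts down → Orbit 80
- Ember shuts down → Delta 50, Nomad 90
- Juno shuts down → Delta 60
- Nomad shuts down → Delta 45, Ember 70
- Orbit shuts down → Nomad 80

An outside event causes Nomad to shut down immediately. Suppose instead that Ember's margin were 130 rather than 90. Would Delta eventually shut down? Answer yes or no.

yes

With Ember's margin at 130:
Round 1 — Nomad shuts down (initial).
  Delta: +45 → 45 ≥ 30
  Ember: +70 → 70 < 130
Round 2 — Delta shuts down.
  Orbit: +80 → 80 < 100
No further shutdowns.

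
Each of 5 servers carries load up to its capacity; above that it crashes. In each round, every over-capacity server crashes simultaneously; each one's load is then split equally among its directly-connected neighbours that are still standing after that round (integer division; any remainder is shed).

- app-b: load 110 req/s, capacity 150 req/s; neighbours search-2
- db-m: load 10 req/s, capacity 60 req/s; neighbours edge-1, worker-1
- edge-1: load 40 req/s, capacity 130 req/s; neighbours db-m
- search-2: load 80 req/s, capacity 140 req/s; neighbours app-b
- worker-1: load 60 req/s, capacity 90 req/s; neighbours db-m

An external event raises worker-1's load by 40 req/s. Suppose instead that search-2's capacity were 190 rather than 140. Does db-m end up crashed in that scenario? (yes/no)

yes

With search-2's capacity at 190:
Round 1 — worker-1 at 100 > 90. worker-1 crashes.
  worker-1 sheds 100 req/s to db-m: 100 each.
    db-m: 10+100 = 110 > 60
Round 2 — db-m crashes.
  db-m sheds 110 req/s to edge-1: 110 each.
    edge-1: 40+110 = 150 > 130
Round 3 — edge-1 crashes.
  edge-1 sheds 150 req/s: no online neighbours, lost.
No further crashes.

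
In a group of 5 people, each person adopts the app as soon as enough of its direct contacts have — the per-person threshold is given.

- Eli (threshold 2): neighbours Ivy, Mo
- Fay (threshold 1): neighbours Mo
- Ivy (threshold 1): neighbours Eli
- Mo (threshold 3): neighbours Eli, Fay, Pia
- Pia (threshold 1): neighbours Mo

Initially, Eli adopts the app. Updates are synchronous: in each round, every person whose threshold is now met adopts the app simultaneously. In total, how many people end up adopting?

2

Round 1 — Eli adopts the app (initial).
Round 2 — checking thresholds:
  Ivy: 1 of 1 neighbours ≥ 1, adopts the app.
  Mo: 1 of 3 neighbours < 3, below threshold.
Round 3 — no new adoptions; cascade stops.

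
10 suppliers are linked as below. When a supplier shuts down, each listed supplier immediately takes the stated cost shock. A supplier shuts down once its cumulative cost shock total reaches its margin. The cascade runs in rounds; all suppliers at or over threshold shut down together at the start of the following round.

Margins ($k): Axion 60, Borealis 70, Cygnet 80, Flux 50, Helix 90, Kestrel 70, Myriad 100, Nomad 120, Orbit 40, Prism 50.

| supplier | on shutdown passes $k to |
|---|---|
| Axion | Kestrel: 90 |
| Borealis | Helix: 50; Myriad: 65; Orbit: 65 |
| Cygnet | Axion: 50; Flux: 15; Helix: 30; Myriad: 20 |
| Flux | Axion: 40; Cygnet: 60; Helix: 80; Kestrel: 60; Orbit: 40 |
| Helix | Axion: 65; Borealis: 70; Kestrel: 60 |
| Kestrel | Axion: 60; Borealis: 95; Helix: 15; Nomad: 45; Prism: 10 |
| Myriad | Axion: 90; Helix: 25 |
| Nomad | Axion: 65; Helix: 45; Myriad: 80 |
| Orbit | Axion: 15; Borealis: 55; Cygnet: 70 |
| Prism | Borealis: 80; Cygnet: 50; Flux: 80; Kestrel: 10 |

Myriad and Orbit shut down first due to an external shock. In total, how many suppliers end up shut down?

Round 1 — Myriad, Orbit shut down (initial).
  Axion: +90+15 → 105 ≥ 60
  Borealis: +55 → 55 < 70
  Cygnet: +70 → 70 < 80
  Helix: +25 → 25 < 90
Round 2 — Axion shuts down.
  Kestrel: +90 → 90 ≥ 70
Round 3 — Kestrel shuts down.
  Borealis: +95 → 150 ≥ 70
  Helix: +15 → 40 < 90
  Nomad: +45 → 45 < 120
  Prism: +10 → 10 < 50
Round 4 — Borealis shuts down.
  Helix: +50 → 90 ≥ 90
Round 5 — Helix shuts down.
No further shutdowns.

6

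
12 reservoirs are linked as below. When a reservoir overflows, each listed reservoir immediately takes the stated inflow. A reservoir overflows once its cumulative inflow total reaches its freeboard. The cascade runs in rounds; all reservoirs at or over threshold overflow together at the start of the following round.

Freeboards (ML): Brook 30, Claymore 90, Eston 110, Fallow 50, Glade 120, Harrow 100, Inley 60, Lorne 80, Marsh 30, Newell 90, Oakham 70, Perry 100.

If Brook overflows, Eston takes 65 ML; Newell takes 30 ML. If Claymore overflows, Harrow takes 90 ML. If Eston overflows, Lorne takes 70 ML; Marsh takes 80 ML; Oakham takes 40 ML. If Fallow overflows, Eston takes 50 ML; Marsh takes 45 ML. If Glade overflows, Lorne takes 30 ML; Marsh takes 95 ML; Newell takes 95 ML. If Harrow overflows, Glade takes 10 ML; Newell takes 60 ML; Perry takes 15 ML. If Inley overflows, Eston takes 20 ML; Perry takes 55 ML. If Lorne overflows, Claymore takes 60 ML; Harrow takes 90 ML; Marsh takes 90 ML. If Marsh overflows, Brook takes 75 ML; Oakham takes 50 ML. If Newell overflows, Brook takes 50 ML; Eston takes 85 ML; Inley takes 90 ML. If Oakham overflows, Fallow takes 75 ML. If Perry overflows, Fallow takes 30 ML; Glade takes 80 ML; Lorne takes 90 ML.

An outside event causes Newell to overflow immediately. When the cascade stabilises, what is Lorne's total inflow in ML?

Round 1 — Newell overflows (initial).
  Brook: +50 → 50 ≥ 30
  Eston: +85 → 85 < 110
  Inley: +90 → 90 ≥ 60
Round 2 — Brook, Inley overflow.
  Eston: +65+20 → 170 ≥ 110
  Perry: +55 → 55 < 100
Round 3 — Eston overflows.
  Lorne: +70 → 70 < 80
  Marsh: +80 → 80 ≥ 30
  Oakham: +40 → 40 < 70
Round 4 — Marsh overflows.
  Oakham: +50 → 90 ≥ 70
Round 5 — Oakham overflows.
  Fallow: +75 → 75 ≥ 50
Round 6 — Fallow overflows.
No further overflows.

70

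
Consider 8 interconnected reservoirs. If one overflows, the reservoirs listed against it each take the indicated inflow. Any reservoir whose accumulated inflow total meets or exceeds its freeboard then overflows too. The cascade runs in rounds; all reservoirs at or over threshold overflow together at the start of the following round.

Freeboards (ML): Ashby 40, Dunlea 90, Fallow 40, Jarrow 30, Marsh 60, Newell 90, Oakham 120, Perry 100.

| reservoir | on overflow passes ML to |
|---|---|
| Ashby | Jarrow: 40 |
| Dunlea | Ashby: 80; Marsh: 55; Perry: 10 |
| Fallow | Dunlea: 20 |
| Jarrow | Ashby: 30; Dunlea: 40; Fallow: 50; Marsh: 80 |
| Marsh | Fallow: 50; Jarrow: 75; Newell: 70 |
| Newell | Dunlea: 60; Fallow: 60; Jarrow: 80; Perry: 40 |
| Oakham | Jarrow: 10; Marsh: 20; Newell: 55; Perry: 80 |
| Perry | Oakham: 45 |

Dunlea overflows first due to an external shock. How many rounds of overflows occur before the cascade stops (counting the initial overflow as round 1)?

Round 1 — Dunlea overflows (initial).
  Ashby: +80 → 80 ≥ 40
  Marsh: +55 → 55 < 60
  Perry: +10 → 10 < 100
Round 2 — Ashby overflows.
  Jarrow: +40 → 40 ≥ 30
Round 3 — Jarrow overflows.
  Fallow: +50 → 50 ≥ 40
  Marsh: +80 → 135 ≥ 60
Round 4 — Fallow, Marsh overflow.
  Newell: +70 → 70 < 90
No further overflows.

4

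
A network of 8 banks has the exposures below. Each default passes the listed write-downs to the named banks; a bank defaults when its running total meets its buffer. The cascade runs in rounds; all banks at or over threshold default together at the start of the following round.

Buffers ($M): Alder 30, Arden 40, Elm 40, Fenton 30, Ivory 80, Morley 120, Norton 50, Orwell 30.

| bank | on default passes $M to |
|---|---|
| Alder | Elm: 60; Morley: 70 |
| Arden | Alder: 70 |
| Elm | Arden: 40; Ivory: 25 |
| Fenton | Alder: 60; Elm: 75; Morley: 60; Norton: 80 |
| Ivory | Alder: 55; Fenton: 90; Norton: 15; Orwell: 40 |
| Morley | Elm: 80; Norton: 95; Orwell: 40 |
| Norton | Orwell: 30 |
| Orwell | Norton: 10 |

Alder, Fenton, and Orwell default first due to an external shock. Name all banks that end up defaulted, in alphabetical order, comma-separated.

Round 1 — Alder, Fenton, Orwell default (initial).
  Elm: +60+75 → 135 ≥ 40
  Morley: +70+60 → 130 ≥ 120
  Norton: +80+10 → 90 ≥ 50
Round 2 — Elm, Morley, Norton default.
  Arden: +40 → 40 ≥ 40
  Ivory: +25 → 25 < 80
Round 3 — Arden defaults.
No further defaults.

Alder, Arden, Elm, Fenton, Morley, Norton, Orwell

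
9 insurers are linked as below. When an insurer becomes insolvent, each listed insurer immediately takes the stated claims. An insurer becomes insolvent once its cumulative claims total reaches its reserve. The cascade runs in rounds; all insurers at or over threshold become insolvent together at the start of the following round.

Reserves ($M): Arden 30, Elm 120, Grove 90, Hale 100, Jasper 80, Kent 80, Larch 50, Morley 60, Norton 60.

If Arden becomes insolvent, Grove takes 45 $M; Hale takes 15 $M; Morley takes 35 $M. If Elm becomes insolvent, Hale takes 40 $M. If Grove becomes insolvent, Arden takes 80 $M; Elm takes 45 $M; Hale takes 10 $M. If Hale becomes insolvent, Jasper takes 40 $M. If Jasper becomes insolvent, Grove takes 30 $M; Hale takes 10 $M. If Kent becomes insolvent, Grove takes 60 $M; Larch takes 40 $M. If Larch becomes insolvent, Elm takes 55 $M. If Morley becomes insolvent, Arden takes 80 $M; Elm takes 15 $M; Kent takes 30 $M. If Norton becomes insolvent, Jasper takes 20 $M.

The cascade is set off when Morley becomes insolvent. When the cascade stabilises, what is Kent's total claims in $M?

30

Round 1 — Morley becomes insolvent (initial).
  Arden: +80 → 80 ≥ 30
  Elm: +15 → 15 < 120
  Kent: +30 → 30 < 80
Round 2 — Arden becomes insolvent.
  Grove: +45 → 45 < 90
  Hale: +15 → 15 < 100
No further insolvencies.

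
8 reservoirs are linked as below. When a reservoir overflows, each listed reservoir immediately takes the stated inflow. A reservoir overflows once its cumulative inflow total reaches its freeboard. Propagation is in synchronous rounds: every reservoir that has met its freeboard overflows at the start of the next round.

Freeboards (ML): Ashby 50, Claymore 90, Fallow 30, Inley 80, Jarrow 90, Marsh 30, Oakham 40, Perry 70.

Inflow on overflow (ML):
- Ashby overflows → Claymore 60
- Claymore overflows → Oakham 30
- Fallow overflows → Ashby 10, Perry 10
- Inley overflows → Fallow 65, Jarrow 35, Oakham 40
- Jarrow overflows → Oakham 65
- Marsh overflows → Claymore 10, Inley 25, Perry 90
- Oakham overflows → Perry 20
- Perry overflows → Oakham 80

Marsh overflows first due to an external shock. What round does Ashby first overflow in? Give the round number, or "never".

Round 1 — Marsh overflows (initial).
  Claymore: +10 → 10 < 90
  Inley: +25 → 25 < 80
  Perry: +90 → 90 ≥ 70
Round 2 — Perry overflows.
  Oakham: +80 → 80 ≥ 40
Round 3 — Oakham overflows.
No further overflows.

never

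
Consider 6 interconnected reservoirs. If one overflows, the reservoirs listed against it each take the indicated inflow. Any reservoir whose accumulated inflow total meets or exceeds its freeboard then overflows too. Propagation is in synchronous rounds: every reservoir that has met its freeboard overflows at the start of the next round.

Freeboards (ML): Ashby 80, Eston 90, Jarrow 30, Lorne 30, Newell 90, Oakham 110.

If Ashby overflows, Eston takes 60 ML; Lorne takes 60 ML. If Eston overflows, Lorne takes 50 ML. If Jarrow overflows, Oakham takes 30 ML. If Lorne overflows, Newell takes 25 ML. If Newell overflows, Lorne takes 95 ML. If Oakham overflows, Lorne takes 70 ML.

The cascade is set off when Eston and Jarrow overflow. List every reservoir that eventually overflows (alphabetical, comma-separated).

Eston, Jarrow, Lorne

Round 1 — Eston, Jarrow overflow (initial).
  Lorne: +50 → 50 ≥ 30
  Oakham: +30 → 30 < 110
Round 2 — Lorne overflows.
  Newell: +25 → 25 < 90
No further overflows.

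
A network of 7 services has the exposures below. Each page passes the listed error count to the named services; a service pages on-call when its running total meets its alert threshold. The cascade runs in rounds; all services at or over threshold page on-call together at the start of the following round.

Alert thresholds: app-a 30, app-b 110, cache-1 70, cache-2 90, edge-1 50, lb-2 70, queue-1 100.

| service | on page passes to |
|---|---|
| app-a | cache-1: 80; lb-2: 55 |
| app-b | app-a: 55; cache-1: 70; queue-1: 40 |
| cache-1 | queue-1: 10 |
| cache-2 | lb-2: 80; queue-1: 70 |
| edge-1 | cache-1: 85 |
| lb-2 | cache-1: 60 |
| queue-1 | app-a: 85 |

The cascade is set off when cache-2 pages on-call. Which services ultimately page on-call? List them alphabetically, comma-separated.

Round 1 — cache-2 pages on-call (initial).
  lb-2: +80 → 80 ≥ 70
  queue-1: +70 → 70 < 100
Round 2 — lb-2 pages on-call.
  cache-1: +60 → 60 < 70
No further pages.

cache-2, lb-2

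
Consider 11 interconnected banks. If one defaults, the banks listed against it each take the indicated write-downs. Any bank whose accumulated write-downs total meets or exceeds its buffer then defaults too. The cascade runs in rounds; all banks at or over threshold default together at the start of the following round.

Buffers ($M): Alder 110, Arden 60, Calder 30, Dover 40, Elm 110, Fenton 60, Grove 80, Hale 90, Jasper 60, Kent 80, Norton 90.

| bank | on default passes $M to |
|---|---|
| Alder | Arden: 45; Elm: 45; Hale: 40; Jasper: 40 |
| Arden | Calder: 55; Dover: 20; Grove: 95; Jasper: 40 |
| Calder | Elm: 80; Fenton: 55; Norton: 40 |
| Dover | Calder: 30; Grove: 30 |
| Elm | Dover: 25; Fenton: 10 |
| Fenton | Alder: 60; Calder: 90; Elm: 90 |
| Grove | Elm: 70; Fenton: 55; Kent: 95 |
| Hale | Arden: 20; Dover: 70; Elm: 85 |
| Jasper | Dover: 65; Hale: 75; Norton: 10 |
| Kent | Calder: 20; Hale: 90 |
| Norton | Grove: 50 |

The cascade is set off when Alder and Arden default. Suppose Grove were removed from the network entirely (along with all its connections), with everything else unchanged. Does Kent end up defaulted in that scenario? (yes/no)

With Grove removed:
Round 1 — Alder, Arden default (initial).
  Calder: +55 → 55 ≥ 30
  Dover: +20 → 20 < 40
  Elm: +45 → 45 < 110
  Hale: +40 → 40 < 90
  Jasper: +40+40 → 80 ≥ 60
Round 2 — Calder, Jasper default.
  Dover: +65 → 85 ≥ 40
  Elm: +80 → 125 ≥ 110
  Fenton: +55 → 55 < 60
  Hale: +75 → 115 ≥ 90
  Norton: +40+10 → 50 < 90
Round 3 — Dover, Elm, Hale default.
  Fenton: +10 → 65 ≥ 60
Round 4 — Fenton defaults.
No further defaults.

no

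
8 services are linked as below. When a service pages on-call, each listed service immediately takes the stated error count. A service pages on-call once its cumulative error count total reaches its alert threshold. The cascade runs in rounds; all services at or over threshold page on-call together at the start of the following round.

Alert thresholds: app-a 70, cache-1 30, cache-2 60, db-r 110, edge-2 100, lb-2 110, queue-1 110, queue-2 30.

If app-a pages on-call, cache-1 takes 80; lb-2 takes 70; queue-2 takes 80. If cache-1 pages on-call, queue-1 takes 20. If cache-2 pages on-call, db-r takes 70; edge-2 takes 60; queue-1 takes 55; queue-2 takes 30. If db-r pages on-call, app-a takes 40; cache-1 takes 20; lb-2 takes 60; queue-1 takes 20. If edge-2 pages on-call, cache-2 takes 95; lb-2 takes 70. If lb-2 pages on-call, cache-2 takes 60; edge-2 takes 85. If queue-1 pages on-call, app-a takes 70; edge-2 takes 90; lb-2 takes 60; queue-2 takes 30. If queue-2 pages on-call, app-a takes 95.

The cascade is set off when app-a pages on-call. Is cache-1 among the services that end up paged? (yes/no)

yes

Round 1 — app-a pages on-call (initial).
  cache-1: +80 → 80 ≥ 30
  lb-2: +70 → 70 < 110
  queue-2: +80 → 80 ≥ 30
Round 2 — cache-1, queue-2 page on-call.
  queue-1: +20 → 20 < 110
No further pages.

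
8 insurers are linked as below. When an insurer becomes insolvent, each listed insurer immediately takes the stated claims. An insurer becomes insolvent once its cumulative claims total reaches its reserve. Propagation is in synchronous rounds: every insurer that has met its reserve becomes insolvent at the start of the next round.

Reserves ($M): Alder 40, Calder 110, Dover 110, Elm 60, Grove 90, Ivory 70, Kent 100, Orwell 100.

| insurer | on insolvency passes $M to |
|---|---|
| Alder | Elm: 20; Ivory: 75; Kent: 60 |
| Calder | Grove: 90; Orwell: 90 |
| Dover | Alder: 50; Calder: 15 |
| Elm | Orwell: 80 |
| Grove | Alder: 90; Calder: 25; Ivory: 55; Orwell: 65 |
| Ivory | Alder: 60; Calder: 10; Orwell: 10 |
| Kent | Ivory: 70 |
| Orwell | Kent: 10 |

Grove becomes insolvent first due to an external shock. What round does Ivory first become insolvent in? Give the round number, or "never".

3

Round 1 — Grove becomes insolvent (initial).
  Alder: +90 → 90 ≥ 40
  Calder: +25 → 25 < 110
  Ivory: +55 → 55 < 70
  Orwell: +65 → 65 < 100
Round 2 — Alder becomes insolvent.
  Elm: +20 → 20 < 60
  Ivory: +75 → 130 ≥ 70
  Kent: +60 → 60 < 100
Round 3 — Ivory becomes insolvent.
  Calder: +10 → 35 < 110
  Orwell: +10 → 75 < 100
No further insolvencies.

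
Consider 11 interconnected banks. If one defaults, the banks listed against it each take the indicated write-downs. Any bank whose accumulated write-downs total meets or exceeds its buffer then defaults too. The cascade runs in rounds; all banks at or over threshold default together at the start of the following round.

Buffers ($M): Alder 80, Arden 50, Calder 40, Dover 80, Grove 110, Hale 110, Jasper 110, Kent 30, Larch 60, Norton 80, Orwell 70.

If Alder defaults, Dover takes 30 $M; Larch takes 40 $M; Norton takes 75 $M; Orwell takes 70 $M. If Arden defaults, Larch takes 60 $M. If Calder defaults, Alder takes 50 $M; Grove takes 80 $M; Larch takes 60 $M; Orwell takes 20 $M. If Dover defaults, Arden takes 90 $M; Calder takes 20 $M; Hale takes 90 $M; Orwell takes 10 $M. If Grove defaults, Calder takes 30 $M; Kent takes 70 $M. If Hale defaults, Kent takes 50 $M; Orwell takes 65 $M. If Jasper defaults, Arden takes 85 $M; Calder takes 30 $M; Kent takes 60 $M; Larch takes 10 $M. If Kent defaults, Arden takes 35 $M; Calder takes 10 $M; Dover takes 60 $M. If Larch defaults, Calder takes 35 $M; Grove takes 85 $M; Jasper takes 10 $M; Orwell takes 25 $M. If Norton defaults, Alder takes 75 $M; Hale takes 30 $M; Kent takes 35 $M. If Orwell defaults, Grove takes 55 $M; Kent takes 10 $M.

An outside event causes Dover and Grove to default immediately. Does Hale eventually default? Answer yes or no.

no

Round 1 — Dover, Grove default (initial).
  Arden: +90 → 90 ≥ 50
  Calder: +20+30 → 50 ≥ 40
  Hale: +90 → 90 < 110
  Kent: +70 → 70 ≥ 30
  Orwell: +10 → 10 < 70
Round 2 — Arden, Calder, Kent default.
  Alder: +50 → 50 < 80
  Larch: +60+60 → 120 ≥ 60
  Orwell: +20 → 30 < 70
Round 3 — Larch defaults.
  Jasper: +10 → 10 < 110
  Orwell: +25 → 55 < 70
No further defaults.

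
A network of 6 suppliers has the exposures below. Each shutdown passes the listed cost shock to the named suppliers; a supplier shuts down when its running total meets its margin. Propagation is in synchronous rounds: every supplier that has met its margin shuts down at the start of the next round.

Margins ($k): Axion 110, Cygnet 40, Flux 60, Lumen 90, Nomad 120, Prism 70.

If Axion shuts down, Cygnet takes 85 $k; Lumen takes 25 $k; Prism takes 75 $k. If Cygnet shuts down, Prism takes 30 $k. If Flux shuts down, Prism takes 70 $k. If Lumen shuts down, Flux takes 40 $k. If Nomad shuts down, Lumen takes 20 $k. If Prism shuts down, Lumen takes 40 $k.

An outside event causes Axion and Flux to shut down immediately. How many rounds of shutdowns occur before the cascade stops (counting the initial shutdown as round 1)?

Round 1 — Axion, Flux shut down (initial).
  Cygnet: +85 → 85 ≥ 40
  Lumen: +25 → 25 < 90
  Prism: +75+70 → 145 ≥ 70
Round 2 — Cygnet, Prism shut down.
  Lumen: +40 → 65 < 90
No further shutdowns.

2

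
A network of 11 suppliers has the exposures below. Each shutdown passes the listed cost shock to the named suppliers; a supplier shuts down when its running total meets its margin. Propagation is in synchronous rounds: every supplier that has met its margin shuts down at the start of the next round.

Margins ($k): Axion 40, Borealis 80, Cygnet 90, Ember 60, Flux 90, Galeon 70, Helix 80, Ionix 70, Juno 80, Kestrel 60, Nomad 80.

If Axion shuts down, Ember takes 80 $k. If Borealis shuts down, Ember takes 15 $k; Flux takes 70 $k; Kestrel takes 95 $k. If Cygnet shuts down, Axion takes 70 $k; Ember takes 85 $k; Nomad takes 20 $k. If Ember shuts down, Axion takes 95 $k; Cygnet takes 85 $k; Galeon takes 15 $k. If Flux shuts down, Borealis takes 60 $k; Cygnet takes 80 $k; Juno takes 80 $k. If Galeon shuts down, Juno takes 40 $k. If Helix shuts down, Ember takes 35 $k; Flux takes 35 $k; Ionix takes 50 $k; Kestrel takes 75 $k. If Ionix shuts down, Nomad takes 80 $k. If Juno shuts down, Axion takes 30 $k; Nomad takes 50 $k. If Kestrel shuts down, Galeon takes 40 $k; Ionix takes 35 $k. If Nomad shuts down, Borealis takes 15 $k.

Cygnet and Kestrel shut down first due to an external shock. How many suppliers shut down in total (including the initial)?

Round 1 — Cygnet, Kestrel shut down (initial).
  Axion: +70 → 70 ≥ 40
  Ember: +85 → 85 ≥ 60
  Galeon: +40 → 40 < 70
  Ionix: +35 → 35 < 70
  Nomad: +20 → 20 < 80
Round 2 — Axion, Ember shut down.
  Galeon: +15 → 55 < 70
No further shutdowns.

4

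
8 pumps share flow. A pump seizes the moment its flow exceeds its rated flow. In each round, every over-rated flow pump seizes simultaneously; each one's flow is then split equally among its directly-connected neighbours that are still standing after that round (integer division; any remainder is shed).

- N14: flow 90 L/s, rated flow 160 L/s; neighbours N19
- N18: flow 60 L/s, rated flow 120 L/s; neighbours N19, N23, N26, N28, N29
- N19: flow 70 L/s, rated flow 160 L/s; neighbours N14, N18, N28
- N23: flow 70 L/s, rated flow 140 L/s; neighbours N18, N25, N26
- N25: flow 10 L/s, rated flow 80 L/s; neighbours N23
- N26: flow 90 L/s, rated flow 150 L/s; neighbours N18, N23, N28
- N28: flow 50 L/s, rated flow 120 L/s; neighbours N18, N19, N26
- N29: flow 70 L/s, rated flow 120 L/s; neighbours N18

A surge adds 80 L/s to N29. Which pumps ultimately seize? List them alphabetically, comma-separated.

Round 1 — N29 at 150 > 120. N29 seizes.
  N29 sheds 150 L/s to N18: 150 each.
    N18: 60+150 = 210 > 120
Round 2 — N18 seizes.
  N18 sheds 210 L/s to N19, N23, N26, N28: 52 each (2 lost).
    N19: 70+52 = 122 ≤ 160
    N23: 70+52 = 122 ≤ 140
    N26: 90+52 = 142 ≤ 150
    N28: 50+52 = 102 ≤ 120
No further seizures.

N18, N29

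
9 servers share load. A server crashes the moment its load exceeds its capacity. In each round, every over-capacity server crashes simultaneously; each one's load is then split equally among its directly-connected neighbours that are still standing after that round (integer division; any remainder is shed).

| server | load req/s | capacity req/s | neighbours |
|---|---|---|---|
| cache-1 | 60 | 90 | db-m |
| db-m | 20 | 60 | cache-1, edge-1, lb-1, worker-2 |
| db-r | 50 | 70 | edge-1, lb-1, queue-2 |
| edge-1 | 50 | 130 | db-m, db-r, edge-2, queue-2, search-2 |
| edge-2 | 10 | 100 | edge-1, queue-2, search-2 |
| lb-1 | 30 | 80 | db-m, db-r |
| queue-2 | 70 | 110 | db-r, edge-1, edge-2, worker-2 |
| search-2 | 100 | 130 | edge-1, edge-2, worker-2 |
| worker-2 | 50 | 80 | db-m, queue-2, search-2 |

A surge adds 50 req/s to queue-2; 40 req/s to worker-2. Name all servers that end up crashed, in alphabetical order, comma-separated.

Round 1 — queue-2 at 120 > 110; worker-2 at 90 > 80. queue-2, worker-2 crash.
  queue-2 sheds 120 req/s to db-r, edge-1, edge-2: 40 each.
    db-r: 50+40 = 90 > 70
    edge-1: 50+40 = 90 ≤ 130
    edge-2: 10+40 = 50 ≤ 100
  worker-2 sheds 90 req/s to db-m, search-2: 45 each.
    db-m: 20+45 = 65 > 60
    search-2: 100+45 = 145 > 130
Round 2 — db-m, db-r, search-2 crash.
  db-m sheds 65 req/s to cache-1, edge-1, lb-1: 21 each (2 lost).
    cache-1: 60+21 = 81 ≤ 90
    edge-1: 90+21 = 111 ≤ 130
    lb-1: 30+21 = 51 ≤ 80
  db-r sheds 90 req/s to edge-1, lb-1: 45 each.
    edge-1: 111+45 = 156 > 130
    lb-1: 51+45 = 96 > 80
  search-2 sheds 145 req/s to edge-1, edge-2: 72 each (1 lost).
    edge-1: 156+72 = 228 > 130
    edge-2: 50+72 = 122 > 100
Round 3 — edge-1, edge-2, lb-1 crash.
  edge-1 sheds 228 req/s: no online neighbours, lost.
  edge-2 sheds 122 req/s: no online neighbours, lost.
  lb-1 sheds 96 req/s: no online neighbours, lost.
No further crashes.

db-m, db-r, edge-1, edge-2, lb-1, queue-2, search-2, worker-2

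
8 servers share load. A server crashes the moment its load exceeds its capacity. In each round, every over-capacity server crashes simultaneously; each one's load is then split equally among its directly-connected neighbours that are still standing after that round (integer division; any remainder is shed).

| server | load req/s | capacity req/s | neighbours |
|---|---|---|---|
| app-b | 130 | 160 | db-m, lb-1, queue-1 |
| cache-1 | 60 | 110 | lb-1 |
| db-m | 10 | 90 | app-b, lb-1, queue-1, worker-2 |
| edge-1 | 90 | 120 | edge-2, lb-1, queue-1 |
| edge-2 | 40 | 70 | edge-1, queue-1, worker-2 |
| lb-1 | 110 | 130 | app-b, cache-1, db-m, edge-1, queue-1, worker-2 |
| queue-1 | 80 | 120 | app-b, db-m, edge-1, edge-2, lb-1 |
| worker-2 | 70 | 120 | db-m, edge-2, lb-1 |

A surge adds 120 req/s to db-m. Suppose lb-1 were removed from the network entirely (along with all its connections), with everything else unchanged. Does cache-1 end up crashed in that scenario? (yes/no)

With lb-1 removed:
Round 1 — db-m at 130 > 90. db-m crashes.
  db-m sheds 130 req/s to app-b, queue-1, worker-2: 43 each (1 lost).
    app-b: 130+43 = 173 > 160
    queue-1: 80+43 = 123 > 120
    worker-2: 70+43 = 113 ≤ 120
Round 2 — app-b, queue-1 crash.
  app-b sheds 173 req/s: no online neighbours, lost.
  queue-1 sheds 123 req/s to edge-1, edge-2: 61 each (1 lost).
    edge-1: 90+61 = 151 > 120
    edge-2: 40+61 = 101 > 70
Round 3 — edge-1, edge-2 crash.
  edge-1 sheds 151 req/s: no online neighbours, lost.
  edge-2 sheds 101 req/s to worker-2: 101 each.
    worker-2: 113+101 = 214 > 120
Round 4 — worker-2 crashes.
  worker-2 sheds 214 req/s: no online neighbours, lost.
No further crashes.

no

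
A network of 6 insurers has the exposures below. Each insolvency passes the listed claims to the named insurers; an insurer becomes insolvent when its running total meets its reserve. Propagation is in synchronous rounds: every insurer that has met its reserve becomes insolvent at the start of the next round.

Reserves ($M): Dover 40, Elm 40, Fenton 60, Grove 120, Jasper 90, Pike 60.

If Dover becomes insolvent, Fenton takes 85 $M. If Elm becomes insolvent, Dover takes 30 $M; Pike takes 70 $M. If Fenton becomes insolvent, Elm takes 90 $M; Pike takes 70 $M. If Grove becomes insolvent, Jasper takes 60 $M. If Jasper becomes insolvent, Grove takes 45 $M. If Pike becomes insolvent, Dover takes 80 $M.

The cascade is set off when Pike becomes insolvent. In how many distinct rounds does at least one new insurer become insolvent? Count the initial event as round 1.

Round 1 — Pike becomes insolvent (initial).
  Dover: +80 → 80 ≥ 40
Round 2 — Dover becomes insolvent.
  Fenton: +85 → 85 ≥ 60
Round 3 — Fenton becomes insolvent.
  Elm: +90 → 90 ≥ 40
Round 4 — Elm becomes insolvent.
No further insolvencies.

4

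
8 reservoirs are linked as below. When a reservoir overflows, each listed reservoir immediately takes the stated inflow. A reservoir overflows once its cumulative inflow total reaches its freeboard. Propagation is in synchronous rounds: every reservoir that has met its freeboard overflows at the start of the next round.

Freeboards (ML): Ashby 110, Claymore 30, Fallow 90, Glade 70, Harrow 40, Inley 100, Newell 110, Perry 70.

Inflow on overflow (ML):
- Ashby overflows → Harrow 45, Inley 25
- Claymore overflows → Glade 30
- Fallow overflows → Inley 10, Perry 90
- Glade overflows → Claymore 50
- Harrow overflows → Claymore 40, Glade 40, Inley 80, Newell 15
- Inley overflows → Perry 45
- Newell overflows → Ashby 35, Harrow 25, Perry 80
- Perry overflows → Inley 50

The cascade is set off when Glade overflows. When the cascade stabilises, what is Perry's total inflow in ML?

0

Round 1 — Glade overflows (initial).
  Claymore: +50 → 50 ≥ 30
Round 2 — Claymore overflows.
No further overflows.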